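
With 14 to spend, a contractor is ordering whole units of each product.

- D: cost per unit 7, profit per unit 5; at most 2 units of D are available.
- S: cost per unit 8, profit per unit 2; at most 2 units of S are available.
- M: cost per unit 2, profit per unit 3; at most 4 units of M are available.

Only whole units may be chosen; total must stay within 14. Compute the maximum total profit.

4×M: cost 8 ≤ 14, profit 4·3 = 12.
1×D and 3×M: cost 13 ≤ 14, profit 1·5 + 3·3 = 14.
Best is 14.

14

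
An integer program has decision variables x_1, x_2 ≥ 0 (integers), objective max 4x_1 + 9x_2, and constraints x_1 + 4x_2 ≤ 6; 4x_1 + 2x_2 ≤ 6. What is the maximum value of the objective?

13

The continuous relaxation peaks at (0.857, 1.29) with value 15.00; rounding to a feasible lattice point costs some objective.
(x_1,x_2)=(1,1): 1·1+4·1=5≤6, 4·1+2·1=6≤6, objective 13.
(x_1,x_2)=(0,1): 1·0+4·1=4≤6, 4·0+2·1=2≤6, objective 9.
(x_1,x_2)=(1,0): 1·1+4·0=1≤6, 4·1+2·0=4≤6, objective 4.
No feasible integer point exceeds 13.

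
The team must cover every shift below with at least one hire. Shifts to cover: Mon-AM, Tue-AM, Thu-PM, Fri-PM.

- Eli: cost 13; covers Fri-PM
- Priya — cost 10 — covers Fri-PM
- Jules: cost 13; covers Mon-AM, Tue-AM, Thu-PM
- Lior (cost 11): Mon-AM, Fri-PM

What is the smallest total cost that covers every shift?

23

Choose Priya and Jules: together they cover Mon-AM, Tue-AM, Thu-PM, Fri-PM — every shift.
Total cost: 10 + 13 = 23.
No cover costs less than 23.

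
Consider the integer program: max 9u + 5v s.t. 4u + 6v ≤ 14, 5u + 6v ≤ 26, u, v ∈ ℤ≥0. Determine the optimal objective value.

(u,v)=(3,0) is feasible, giving 27.
(u,v)=(2,1) is feasible, giving 23.
The best lattice point is (3,0), giving 27.

27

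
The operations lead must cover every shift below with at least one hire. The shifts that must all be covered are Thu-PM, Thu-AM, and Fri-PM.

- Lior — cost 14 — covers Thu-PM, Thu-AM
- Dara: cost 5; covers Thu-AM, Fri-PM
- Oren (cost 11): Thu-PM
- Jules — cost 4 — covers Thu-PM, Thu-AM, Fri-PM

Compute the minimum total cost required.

Jules alone covers Thu-PM, Thu-AM, Fri-PM — every shift.
Total cost: 4.
No cover costs less than 4.

4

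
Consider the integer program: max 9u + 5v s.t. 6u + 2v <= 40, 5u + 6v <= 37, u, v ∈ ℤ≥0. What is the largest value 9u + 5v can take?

Relaxing integrality, the LP optimum is 61.69 at (u,v) = (6.38, 0.846), which is not an integer point.
(u,v)=(6,1): 6·6+2·1=38≤40, 5·6+6·1=36≤37, objective 59.
(u,v)=(5,2): 6·5+2·2=34≤40, 5·5+6·2=37≤37, objective 55.
(u,v)=(6,0): 6·6+2·0=36≤40, 5·6+6·0=30≤37, objective 54.
(u,v)=(5,1): 6·5+2·1=32≤40, 5·5+6·1=31≤37, objective 50.
The best lattice point is (6,1), giving 59.

59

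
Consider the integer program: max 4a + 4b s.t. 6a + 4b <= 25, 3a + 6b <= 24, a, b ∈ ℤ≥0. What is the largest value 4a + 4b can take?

The continuous relaxation peaks at (2.25, 2.88) with value 20.50; rounding to a feasible lattice point costs some objective.
(a,b)=(2,3): 6·2+4·3=24≤25, 3·2+6·3=24≤24, objective 20.
(a,b)=(3,1): 6·3+4·1=22≤25, 3·3+6·1=15≤24, objective 16.
(a,b)=(2,2): 6·2+4·2=20≤25, 3·2+6·2=18≤24, objective 16.
No feasible integer point exceeds 20.

20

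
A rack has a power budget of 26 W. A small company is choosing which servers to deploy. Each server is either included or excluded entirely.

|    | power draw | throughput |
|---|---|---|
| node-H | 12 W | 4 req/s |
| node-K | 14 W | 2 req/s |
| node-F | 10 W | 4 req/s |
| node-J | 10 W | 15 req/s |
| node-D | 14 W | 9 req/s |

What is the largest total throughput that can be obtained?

Take node-J and node-D: power draw 10 + 14 = 24 ≤ 26, throughput 15 + 9 = 24.
No other feasible combination does better.

24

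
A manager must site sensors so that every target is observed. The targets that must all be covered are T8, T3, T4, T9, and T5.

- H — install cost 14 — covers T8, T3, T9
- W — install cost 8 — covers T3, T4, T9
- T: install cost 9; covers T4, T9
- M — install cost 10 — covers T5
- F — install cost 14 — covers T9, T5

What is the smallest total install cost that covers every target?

This is an integer covering problem.
Choose H, W, and M: together they cover T8, T3, T4, T9, T5 — every target.
Total install cost: 14 + 8 + 10 = 32.
No cover costs less than 32.

32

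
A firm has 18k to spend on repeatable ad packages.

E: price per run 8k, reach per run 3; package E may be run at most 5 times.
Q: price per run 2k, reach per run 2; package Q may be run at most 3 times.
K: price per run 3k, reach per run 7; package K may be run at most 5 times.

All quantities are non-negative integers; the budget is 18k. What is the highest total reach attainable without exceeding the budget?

5×K: price 15 ≤ 18, reach 5·7 = 35.
1×Q and 5×K: price 17 ≤ 18, reach 1·2 + 5·7 = 37.
Best is 37.

37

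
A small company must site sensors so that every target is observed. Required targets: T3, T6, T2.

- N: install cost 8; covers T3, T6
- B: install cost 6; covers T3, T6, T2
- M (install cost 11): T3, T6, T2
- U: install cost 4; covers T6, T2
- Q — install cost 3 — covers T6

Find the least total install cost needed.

This is an integer covering problem.
B alone covers T3, T6, T2 — every target.
Total install cost: 6.
No cover costs less than 6.

6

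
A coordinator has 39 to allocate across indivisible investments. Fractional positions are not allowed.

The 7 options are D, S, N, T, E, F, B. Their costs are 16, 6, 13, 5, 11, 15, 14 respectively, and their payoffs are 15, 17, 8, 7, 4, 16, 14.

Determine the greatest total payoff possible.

Allowing fractional choices, the relaxed optimum would be about 53.0, but investments are indivisible.
S + F + B: cost 6 + 15 + 14 = 35 ≤ 39, payoff 17 + 16 + 14 = 47.
D + S + F: cost 16 + 6 + 15 = 37 ≤ 39, payoff 15 + 17 + 16 = 48.
S + N + T + F: cost 6 + 13 + 5 + 15 = 39 ≤ 39, payoff 17 + 8 + 7 + 16 = 48.
The maximum payoff is 48; one optimal choice is D, S, and F.

48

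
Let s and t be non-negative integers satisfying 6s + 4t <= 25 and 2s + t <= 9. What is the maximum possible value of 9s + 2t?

36

(s,t)=(4,0) is feasible, giving 36.
(s,t)=(3,1) is feasible, giving 29.
(s,t)=(3,0) is feasible, giving 27.
The best lattice point is (4,0), giving 36.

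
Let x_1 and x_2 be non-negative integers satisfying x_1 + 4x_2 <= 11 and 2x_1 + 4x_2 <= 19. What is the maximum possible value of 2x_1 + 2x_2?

Relaxing integrality, the LP optimum is 19.00 at (x_1,x_2) = (9.5, 0), which is not an integer point.
(x_1,x_2)=(9,0): 1·9+4·0=9≤11, 2·9+4·0=18≤19, objective 18.
(x_1,x_2)=(8,0): 1·8+4·0=8≤11, 2·8+4·0=16≤19, objective 16.
Maximum is 18 at (x_1,x_2)=(9,0).

18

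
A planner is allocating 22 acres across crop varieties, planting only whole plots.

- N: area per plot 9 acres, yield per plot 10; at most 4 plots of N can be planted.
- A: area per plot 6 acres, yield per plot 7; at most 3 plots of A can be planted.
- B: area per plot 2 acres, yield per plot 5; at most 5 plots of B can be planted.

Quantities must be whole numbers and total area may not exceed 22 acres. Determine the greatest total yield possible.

39

This is a bounded integer knapsack.
B has the best ratio (5/2); taking only B gives at most 5×5 = 25 (stopped by the supply cap of 5).
Mixing does better — 2×A and 5×B: area 22 ≤ 22, yield 2·7 + 5·5 = 39.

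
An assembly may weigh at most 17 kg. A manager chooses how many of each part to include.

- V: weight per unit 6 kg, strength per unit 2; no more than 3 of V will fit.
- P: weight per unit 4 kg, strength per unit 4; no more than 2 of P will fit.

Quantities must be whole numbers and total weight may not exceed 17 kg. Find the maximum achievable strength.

10

This is a bounded integer knapsack.
2×P: weight 8 ≤ 17, strength 2·4 = 8.
1×V and 2×P: weight 14 ≤ 17, strength 1·2 + 2·4 = 10.
Best is 10.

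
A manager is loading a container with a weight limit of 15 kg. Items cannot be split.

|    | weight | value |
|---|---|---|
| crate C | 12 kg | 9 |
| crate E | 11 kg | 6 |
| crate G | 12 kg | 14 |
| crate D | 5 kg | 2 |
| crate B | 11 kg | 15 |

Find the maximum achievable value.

Allowing fractional choices, the relaxed optimum would be about 19.7, but items are indivisible.
crate B: weight 11 ≤ 15, value 15.
crate G: weight 12 ≤ 15, value 14.
crate C: weight 12 ≤ 15, value 9.
Best is crate B with total value 15.

15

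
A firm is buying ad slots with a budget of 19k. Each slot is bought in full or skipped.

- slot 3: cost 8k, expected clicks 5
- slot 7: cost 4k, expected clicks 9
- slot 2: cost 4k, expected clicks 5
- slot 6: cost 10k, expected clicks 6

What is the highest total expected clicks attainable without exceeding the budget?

20

slot 7 + slot 2 + slot 6: cost 4 + 4 + 10 = 18 ≤ 19, expected clicks 9 + 5 + 6 = 20.
slot 7 + slot 6: cost 4 + 10 = 14 ≤ 19, expected clicks 9 + 6 = 15.
slot 3 + slot 7 + slot 2: cost 8 + 4 + 4 = 16 ≤ 19, expected clicks 5 + 9 + 5 = 19.
Best is slot 7, slot 2, and slot 6 with total expected clicks 20.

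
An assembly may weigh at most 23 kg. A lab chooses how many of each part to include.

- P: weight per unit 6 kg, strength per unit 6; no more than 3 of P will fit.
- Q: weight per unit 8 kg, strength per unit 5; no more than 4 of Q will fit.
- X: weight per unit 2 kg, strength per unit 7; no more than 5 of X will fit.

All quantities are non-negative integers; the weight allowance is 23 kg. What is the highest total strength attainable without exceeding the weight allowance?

This is a bounded integer knapsack.
1×P and 5×X: weight 16 ≤ 23, strength 1·6 + 5·7 = 41.
2×P and 5×X: weight 22 ≤ 23, strength 2·6 + 5·7 = 47.
Best is 47.

47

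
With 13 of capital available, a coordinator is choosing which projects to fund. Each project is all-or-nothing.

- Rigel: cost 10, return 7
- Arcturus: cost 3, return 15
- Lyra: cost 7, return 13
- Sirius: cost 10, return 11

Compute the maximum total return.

Take Arcturus and Lyra: cost 3 + 7 = 10 ≤ 13, return 15 + 13 = 28.
No other feasible combination does better.

28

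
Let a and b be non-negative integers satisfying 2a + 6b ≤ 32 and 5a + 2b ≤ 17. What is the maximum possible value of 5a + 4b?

25

Relaxing integrality, the LP optimum is 26.69 at (a,b) = (1.46, 4.85), which is not an integer point.
(a,b)=(1,5): 2·1+6·5=32≤32, 5·1+2·5=15≤17, objective 25.
(a,b)=(2,3): 2·2+6·3=22≤32, 5·2+2·3=16≤17, objective 22.
(a,b)=(1,4): 2·1+6·4=26≤32, 5·1+2·4=13≤17, objective 21.
No feasible integer point exceeds 25.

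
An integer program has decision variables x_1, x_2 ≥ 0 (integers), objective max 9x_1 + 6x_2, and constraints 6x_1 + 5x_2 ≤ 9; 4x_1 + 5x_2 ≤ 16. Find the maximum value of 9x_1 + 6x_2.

Relaxing integrality, the LP optimum is 13.50 at (x_1,x_2) = (1.5, 0), which is not an integer point.
(x_1,x_2)=(1,0): 6·1+5·0=6≤9, 4·1+5·0=4≤16, objective 9.
(x_1,x_2)=(0,1): 6·0+5·1=5≤9, 4·0+5·1=5≤16, objective 6.
Maximum is 9 at (x_1,x_2)=(1,0).

9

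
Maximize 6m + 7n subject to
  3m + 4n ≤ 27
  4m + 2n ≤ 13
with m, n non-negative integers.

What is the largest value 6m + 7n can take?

42

Relaxing integrality, the LP optimum is 45.50 at (m,n) = (0, 6.5), which is not an integer point.
(m,n)=(0,6): 3·0+4·6=24≤27, 4·0+2·6=12≤13, objective 42.
(m,n)=(0,5): 3·0+4·5=20≤27, 4·0+2·5=10≤13, objective 35.
No feasible integer point exceeds 42.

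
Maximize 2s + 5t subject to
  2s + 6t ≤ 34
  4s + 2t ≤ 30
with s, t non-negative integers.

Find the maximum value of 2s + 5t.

The continuous relaxation peaks at (5.6, 3.8) with value 30.20; rounding to a feasible lattice point costs some objective.
(s,t)=(5,4): 2·5+6·4=34≤34, 4·5+2·4=28≤30, objective 30.
(s,t)=(4,4): 2·4+6·4=32≤34, 4·4+2·4=24≤30, objective 28.
(s,t)=(6,3): 2·6+6·3=30≤34, 4·6+2·3=30≤30, objective 27.
The best lattice point is (5,4), giving 30.

30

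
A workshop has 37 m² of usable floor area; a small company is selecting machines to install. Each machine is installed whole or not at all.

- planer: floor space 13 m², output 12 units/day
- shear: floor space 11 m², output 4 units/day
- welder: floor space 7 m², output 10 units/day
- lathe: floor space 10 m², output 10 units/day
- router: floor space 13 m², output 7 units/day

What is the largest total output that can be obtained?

32

Allowing fractional choices, the relaxed optimum would be about 35.8, but machines are indivisible.
planer + lathe + router: floor space 13 + 10 + 13 = 36 ≤ 37, output 12 + 10 + 7 = 29.
planer + welder + lathe: floor space 13 + 7 + 10 = 30 ≤ 37, output 12 + 10 + 10 = 32.
planer + welder + router: floor space 13 + 7 + 13 = 33 ≤ 37, output 12 + 10 + 7 = 29.
Best is planer, welder, and lathe with total output 32.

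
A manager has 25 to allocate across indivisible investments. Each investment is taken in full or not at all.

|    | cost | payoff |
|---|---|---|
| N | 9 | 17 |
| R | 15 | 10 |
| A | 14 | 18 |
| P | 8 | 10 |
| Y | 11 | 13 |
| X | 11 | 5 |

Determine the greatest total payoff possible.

35

Take N and A: cost 9 + 14 = 23 ≤ 25, payoff 17 + 18 = 35.
No other feasible combination does better.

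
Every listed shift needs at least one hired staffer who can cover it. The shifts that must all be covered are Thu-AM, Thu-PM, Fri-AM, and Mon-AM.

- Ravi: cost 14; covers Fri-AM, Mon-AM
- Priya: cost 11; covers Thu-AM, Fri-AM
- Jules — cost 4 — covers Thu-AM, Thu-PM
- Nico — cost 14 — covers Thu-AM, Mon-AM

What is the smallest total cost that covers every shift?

Choose Ravi and Jules: together they cover Thu-AM, Thu-PM, Fri-AM, Mon-AM — every shift.
Total cost: 14 + 4 = 18.
No cover costs less than 18.

18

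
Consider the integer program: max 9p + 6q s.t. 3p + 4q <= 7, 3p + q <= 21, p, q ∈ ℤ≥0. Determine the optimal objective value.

(p,q)=(2,0): 3·2+4·0=6≤7, 3·2+1·0=6≤21, objective 18.
(p,q)=(1,1): 3·1+4·1=7≤7, 3·1+1·1=4≤21, objective 15.
(p,q)=(1,0): 3·1+4·0=3≤7, 3·1+1·0=3≤21, objective 9.
The best lattice point is (2,0), giving 18.

18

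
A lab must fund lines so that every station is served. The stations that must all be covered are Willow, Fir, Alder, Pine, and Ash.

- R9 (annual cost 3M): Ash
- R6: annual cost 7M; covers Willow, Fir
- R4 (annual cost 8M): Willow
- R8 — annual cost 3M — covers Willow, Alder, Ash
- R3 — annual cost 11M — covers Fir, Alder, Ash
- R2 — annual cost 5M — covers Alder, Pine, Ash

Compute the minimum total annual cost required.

12

The greedy cost-per-new-station heuristic would pick R8, R2, and R6 for 15, but a cheaper cover exists.
Choose R6 and R2: together they cover Willow, Fir, Alder, Pine, Ash — every station.
Total annual cost: 7 + 5 = 12.
No cover costs less than 12.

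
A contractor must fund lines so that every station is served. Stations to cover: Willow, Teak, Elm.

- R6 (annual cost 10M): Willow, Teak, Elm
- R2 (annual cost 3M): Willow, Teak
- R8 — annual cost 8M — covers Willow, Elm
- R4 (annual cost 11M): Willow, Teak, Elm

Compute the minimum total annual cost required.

10

R6 alone covers Willow, Teak, Elm — every station.
Total annual cost: 10.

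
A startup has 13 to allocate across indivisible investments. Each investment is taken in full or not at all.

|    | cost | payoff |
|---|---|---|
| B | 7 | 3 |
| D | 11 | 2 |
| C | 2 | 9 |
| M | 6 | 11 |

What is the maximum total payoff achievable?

20

Take C and M: cost 2 + 6 = 8 ≤ 13, payoff 9 + 11 = 20.
No other feasible combination does better.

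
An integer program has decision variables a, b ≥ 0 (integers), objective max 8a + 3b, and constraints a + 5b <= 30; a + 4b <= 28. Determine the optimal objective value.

224

(a,b)=(28,0): 1·28+5·0=28≤30, 1·28+4·0=28≤28, objective 224.
(a,b)=(27,0): 1·27+5·0=27≤30, 1·27+4·0=27≤28, objective 216.
Maximum is 224 at (a,b)=(28,0).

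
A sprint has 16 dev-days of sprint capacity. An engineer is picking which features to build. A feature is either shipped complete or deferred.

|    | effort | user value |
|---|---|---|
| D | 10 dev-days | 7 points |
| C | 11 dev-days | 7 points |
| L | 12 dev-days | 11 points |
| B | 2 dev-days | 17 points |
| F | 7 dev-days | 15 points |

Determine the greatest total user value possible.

32

Treat it as a binary knapsack problem.
Allowing fractional choices, the relaxed optimum would be about 38.4, but features are indivisible.
B + F: effort 2 + 7 = 9 ≤ 16, user value 17 + 15 = 32.
L + B: effort 12 + 2 = 14 ≤ 16, user value 11 + 17 = 28.
Best is B and F with total user value 32.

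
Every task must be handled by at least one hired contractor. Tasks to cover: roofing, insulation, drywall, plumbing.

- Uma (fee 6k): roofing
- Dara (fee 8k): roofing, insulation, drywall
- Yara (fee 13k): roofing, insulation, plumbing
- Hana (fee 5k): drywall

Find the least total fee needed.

The greedy cost-per-new-task heuristic would pick Dara and Yara for 21, but a cheaper cover exists.
Choose Yara and Hana: together they cover roofing, insulation, drywall, plumbing — every task.
Total fee: 13 + 5 = 18.
No cover costs less than 18.

18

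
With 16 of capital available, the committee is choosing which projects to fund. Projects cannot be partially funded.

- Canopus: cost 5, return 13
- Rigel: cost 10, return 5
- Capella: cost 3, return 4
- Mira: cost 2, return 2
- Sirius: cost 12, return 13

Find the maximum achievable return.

Canopus + Rigel: cost 5 + 10 = 15 ≤ 16, return 13 + 5 = 18.
Canopus + Capella + Mira: cost 5 + 3 + 2 = 10 ≤ 16, return 13 + 4 + 2 = 19.
Best is Canopus, Capella, and Mira with total return 19.

19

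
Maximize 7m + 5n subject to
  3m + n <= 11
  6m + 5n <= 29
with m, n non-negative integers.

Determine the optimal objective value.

The continuous relaxation peaks at (2.89, 2.33) with value 31.89; rounding to a feasible lattice point costs some objective.
(m,n)=(3,2): 3·3+1·2=11≤11, 6·3+5·2=28≤29, objective 31.
(m,n)=(2,3): 3·2+1·3=9≤11, 6·2+5·3=27≤29, objective 29.
(m,n)=(3,1): 3·3+1·1=10≤11, 6·3+5·1=23≤29, objective 26.
(m,n)=(2,2): 3·2+1·2=8≤11, 6·2+5·2=22≤29, objective 24.
The best lattice point is (3,2), giving 31.

31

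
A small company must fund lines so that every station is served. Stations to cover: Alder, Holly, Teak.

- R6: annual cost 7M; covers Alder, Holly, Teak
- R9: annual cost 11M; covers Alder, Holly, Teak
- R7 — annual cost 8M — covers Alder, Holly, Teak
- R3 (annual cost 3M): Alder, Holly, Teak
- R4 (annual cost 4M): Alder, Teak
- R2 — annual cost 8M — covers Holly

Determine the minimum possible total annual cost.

3

R3 alone covers Alder, Holly, Teak — every station.
Total annual cost: 3.
No cover costs less than 3.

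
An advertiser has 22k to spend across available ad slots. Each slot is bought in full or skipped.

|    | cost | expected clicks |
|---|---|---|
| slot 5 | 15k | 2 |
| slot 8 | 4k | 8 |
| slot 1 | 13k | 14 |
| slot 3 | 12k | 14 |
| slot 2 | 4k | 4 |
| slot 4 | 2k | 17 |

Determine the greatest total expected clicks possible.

Allowing fractional choices, the relaxed optimum would be about 43.3, but ad slots are indivisible.
slot 8 + slot 3 + slot 4: cost 4 + 12 + 2 = 18 ≤ 22, expected clicks 8 + 14 + 17 = 39.
slot 8 + slot 1 + slot 4: cost 4 + 13 + 2 = 19 ≤ 22, expected clicks 8 + 14 + 17 = 39.
slot 8 + slot 3 + slot 2 + slot 4: cost 4 + 12 + 4 + 2 = 22 ≤ 22, expected clicks 8 + 14 + 4 + 17 = 43.
Best is slot 8, slot 3, slot 2, and slot 4 with total expected clicks 43.

43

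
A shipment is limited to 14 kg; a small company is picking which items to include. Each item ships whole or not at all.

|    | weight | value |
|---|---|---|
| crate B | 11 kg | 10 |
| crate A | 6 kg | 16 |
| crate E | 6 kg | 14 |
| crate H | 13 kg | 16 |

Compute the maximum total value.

30

Allowing fractional choices, the relaxed optimum would be about 32.5, but items are indivisible.
crate A + crate E: weight 6 + 6 = 12 ≤ 14, value 16 + 14 = 30.
crate A: weight 6 ≤ 14, value 16.
crate H: weight 13 ≤ 14, value 16.
Best is crate A and crate E with total value 30.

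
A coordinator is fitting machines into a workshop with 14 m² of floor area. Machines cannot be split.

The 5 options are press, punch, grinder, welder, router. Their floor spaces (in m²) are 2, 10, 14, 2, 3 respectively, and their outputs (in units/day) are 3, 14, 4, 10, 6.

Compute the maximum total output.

Allowing fractional choices, the relaxed optimum would be about 28.8, but machines are indivisible.
punch + router: floor space 10 + 3 = 13 ≤ 14, output 14 + 6 = 20.
punch + welder: floor space 10 + 2 = 12 ≤ 14, output 14 + 10 = 24.
press + punch + welder: floor space 2 + 10 + 2 = 14 ≤ 14, output 3 + 14 + 10 = 27.
Best is press, punch, and welder with total output 27.

27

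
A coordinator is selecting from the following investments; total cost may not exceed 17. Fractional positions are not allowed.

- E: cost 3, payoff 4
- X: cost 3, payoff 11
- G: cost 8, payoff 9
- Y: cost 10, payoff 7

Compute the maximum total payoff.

Take E, X, and G: cost 3 + 3 + 8 = 14 ≤ 17, payoff 4 + 11 + 9 = 24.
No other feasible combination does better.

24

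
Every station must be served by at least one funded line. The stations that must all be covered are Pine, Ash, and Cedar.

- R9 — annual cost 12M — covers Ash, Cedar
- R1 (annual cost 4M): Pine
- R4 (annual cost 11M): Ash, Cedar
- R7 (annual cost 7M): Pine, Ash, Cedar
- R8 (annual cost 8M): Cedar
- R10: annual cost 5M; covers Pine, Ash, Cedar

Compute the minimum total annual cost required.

R10 alone covers Pine, Ash, Cedar — every station.
Total annual cost: 5.
No cover costs less than 5.

5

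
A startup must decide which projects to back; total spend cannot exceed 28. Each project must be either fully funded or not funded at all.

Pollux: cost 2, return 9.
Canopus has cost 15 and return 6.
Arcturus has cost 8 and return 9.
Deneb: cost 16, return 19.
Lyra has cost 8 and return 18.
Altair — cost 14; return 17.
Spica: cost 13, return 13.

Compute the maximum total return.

This is a 0-1 knapsack instance.
Pollux + Deneb + Lyra: cost 2 + 16 + 8 = 26 ≤ 28, return 9 + 19 + 18 = 46.
Pollux + Lyra + Altair: cost 2 + 8 + 14 = 24 ≤ 28, return 9 + 18 + 17 = 44.
Pollux + Lyra + Spica: cost 2 + 8 + 13 = 23 ≤ 28, return 9 + 18 + 13 = 40.
Best is Pollux, Deneb, and Lyra with total return 46.

46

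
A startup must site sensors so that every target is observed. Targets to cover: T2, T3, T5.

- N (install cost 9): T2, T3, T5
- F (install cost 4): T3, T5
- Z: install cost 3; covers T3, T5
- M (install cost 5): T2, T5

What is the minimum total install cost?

Choose Z and M: together they cover T2, T3, T5 — every target.
Total install cost: 3 + 5 = 8.

8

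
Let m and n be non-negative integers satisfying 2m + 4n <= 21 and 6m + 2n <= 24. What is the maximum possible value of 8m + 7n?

(m,n)=(3,3): 2·3+4·3=18≤21, 6·3+2·3=24≤24, objective 45.
(m,n)=(2,4): 2·2+4·4=20≤21, 6·2+2·4=20≤24, objective 44.
The best lattice point is (3,3), giving 45.

45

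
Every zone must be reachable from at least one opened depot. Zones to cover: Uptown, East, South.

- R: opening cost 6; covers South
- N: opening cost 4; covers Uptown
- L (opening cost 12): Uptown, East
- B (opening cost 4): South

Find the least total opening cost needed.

The greedy cost-per-new-zone heuristic would pick N, B, and L for 20, but a cheaper cover exists.
Choose L and B: together they cover Uptown, East, South — every zone.
Total opening cost: 12 + 4 = 16.
No cover costs less than 16.

16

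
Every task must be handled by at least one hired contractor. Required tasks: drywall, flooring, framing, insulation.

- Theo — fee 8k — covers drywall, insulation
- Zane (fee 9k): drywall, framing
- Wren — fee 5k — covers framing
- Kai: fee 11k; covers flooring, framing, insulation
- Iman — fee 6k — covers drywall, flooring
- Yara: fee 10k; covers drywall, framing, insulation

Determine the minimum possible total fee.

Choose Iman and Yara: together they cover drywall, flooring, framing, insulation — every task.
Total fee: 6 + 10 = 16.

16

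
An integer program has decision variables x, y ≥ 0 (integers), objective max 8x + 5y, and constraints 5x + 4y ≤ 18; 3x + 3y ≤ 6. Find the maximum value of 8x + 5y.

(x,y)=(2,0): 5·2+4·0=10≤18, 3·2+3·0=6≤6, objective 16.
(x,y)=(1,1): 5·1+4·1=9≤18, 3·1+3·1=6≤6, objective 13.
(x,y)=(1,0): 5·1+4·0=5≤18, 3·1+3·0=3≤6, objective 8.
Maximum is 16 at (x,y)=(2,0).

16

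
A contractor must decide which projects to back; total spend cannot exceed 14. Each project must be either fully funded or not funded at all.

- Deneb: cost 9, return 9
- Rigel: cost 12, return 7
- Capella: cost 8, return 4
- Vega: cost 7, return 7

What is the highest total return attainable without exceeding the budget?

Allowing fractional choices, the relaxed optimum would be about 14.0, but projects are indivisible.
Vega: cost 7 ≤ 14, return 7.
Deneb: cost 9 ≤ 14, return 9.
Best is Deneb with total return 9.

9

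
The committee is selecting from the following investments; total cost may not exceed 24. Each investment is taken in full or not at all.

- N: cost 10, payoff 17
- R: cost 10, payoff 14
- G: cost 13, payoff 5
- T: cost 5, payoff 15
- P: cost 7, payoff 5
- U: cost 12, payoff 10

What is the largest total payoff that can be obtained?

This is an integer program with binary decision variables.
Allowing fractional choices, the relaxed optimum would be about 44.6, but investments are indivisible.
R + T + P: cost 10 + 5 + 7 = 22 ≤ 24, payoff 14 + 15 + 5 = 34.
N + T: cost 10 + 5 = 15 ≤ 24, payoff 17 + 15 = 32.
N + T + P: cost 10 + 5 + 7 = 22 ≤ 24, payoff 17 + 15 + 5 = 37.
Best is N, T, and P with total payoff 37.

37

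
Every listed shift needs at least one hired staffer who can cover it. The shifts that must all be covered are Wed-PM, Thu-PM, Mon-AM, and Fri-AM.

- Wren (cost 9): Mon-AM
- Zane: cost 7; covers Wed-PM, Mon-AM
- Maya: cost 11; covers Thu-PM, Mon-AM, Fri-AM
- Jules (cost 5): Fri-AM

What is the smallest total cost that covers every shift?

The greedy cost-per-new-shift heuristic would pick Zane, Jules, and Maya for 23, but a cheaper cover exists.
Choose Zane and Maya: together they cover Wed-PM, Thu-PM, Mon-AM, Fri-AM — every shift.
Total cost: 7 + 11 = 18.
No cover costs less than 18.

18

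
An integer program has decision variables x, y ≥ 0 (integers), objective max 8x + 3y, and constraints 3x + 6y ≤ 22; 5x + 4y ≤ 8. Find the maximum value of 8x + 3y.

(x,y)=(1,0): 3·1+6·0=3≤22, 5·1+4·0=5≤8, objective 8.
(x,y)=(0,1): 3·0+6·1=6≤22, 5·0+4·1=4≤8, objective 3.
(x,y)=(0,0): 3·0+6·0=0≤22, 5·0+4·0=0≤8, objective 0.
The best lattice point is (1,0), giving 8.

8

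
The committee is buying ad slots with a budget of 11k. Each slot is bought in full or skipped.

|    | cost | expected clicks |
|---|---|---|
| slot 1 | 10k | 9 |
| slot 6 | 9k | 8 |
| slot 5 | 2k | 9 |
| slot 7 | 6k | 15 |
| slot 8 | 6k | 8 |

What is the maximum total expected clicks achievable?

24

Take slot 5 and slot 7: cost 2 + 6 = 8 ≤ 11, expected clicks 9 + 15 = 24.
No other feasible combination does better.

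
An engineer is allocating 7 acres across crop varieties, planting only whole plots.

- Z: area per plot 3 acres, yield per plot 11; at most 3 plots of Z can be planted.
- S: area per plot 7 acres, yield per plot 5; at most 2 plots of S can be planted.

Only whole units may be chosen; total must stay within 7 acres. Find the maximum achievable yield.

1×Z: area 3 ≤ 7, yield 1·11 = 11.
2×Z: area 6 ≤ 7, yield 2·11 = 22.
Best is 22.

22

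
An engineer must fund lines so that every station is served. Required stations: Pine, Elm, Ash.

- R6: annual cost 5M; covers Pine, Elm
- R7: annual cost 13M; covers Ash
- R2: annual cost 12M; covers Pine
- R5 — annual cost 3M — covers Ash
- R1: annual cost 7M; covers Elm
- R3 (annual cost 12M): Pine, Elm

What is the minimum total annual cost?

Choose R6 and R5: together they cover Pine, Elm, Ash — every station.
Total annual cost: 5 + 3 = 8.
No cover costs less than 8.

8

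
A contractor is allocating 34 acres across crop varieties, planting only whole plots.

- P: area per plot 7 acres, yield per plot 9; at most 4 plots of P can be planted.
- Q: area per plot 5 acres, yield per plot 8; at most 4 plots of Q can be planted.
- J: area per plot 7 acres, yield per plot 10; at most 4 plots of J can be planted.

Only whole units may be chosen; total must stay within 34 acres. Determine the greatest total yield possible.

52

Take 4×Q and 2×J: area 34 ≤ 34, yield 4·8 + 2·10 = 52.
Q has the best ratio (8/5) and is taken to its limit of 4; remaining capacity is filled optimally with the others.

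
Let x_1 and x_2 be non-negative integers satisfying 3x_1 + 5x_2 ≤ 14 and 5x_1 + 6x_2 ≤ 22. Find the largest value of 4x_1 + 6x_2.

Relaxing integrality, the LP optimum is 18.29 at (x_1,x_2) = (3.71, 0.571), which is not an integer point.
(x_1,x_2)=(3,1): 3·3+5·1=14≤14, 5·3+6·1=21≤22, objective 18.
(x_1,x_2)=(4,0): 3·4+5·0=12≤14, 5·4+6·0=20≤22, objective 16.
(x_1,x_2)=(2,1): 3·2+5·1=11≤14, 5·2+6·1=16≤22, objective 14.
The best lattice point is (3,1), giving 18.

18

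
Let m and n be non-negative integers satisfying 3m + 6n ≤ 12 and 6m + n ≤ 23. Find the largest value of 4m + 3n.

12

The continuous relaxation peaks at (3.82, 0.0909) with value 15.55; rounding to a feasible lattice point costs some objective.
(m,n)=(3,0): 3·3+6·0=9≤12, 6·3+1·0=18≤23, objective 12.
(m,n)=(2,1): 3·2+6·1=12≤12, 6·2+1·1=13≤23, objective 11.
(m,n)=(2,0): 3·2+6·0=6≤12, 6·2+1·0=12≤23, objective 8.
No feasible integer point exceeds 12.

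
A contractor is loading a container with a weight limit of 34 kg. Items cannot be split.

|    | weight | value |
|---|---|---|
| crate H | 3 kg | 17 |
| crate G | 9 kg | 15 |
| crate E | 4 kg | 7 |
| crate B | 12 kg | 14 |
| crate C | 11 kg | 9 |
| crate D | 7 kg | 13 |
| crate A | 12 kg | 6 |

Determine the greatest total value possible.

Treat it as a binary knapsack problem.
Allowing fractional choices, the relaxed optimum would be about 64.8, but items are indivisible.
crate H + crate G + crate B + crate D: weight 3 + 9 + 12 + 7 = 31 ≤ 34, value 17 + 15 + 14 + 13 = 59.
crate H + crate G + crate E + crate C + crate D: weight 3 + 9 + 4 + 11 + 7 = 34 ≤ 34, value 17 + 15 + 7 + 9 + 13 = 61.
crate H + crate G + crate C + crate D: weight 3 + 9 + 11 + 7 = 30 ≤ 34, value 17 + 15 + 9 + 13 = 54.
Best is crate H, crate G, crate E, crate C, and crate D with total value 61.

61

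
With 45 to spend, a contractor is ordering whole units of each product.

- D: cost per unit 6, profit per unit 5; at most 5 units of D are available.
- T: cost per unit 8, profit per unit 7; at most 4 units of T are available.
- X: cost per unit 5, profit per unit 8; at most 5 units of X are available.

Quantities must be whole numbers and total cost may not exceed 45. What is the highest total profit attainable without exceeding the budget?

57

This is a bounded integer knapsack.
X has the best ratio (8/5); taking only X gives at most 5×8 = 40 (stopped by the supply cap of 5).
Mixing does better — 2×D, 1×T, and 5×X: cost 45 ≤ 45, profit 2·5 + 1·7 + 5·8 = 57.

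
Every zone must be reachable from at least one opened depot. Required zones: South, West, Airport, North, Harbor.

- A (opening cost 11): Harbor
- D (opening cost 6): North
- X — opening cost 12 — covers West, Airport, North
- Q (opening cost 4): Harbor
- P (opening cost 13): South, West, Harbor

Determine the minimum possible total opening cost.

25

Choose X and P: together they cover South, West, Airport, North, Harbor — every zone.
Total opening cost: 12 + 13 = 25.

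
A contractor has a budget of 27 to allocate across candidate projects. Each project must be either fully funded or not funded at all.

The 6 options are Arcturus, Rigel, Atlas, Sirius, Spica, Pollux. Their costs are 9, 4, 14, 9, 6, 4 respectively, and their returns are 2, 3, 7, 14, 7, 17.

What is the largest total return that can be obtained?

This is an integer program with binary decision variables.
Allowing fractional choices, the relaxed optimum would be about 43.0, but projects are indivisible.
Rigel + Sirius + Spica + Pollux: cost 4 + 9 + 6 + 4 = 23 ≤ 27, return 3 + 14 + 7 + 17 = 41.
Sirius + Spica + Pollux: cost 9 + 6 + 4 = 19 ≤ 27, return 14 + 7 + 17 = 38.
Atlas + Sirius + Pollux: cost 14 + 9 + 4 = 27 ≤ 27, return 7 + 14 + 17 = 38.
Best is Rigel, Sirius, Spica, and Pollux with total return 41.

41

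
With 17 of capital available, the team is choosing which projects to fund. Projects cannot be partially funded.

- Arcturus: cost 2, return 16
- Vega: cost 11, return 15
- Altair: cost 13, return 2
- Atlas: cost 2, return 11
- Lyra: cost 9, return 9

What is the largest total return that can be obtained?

42

Arcturus + Vega: cost 2 + 11 = 13 ≤ 17, return 16 + 15 = 31.
Arcturus + Atlas + Lyra: cost 2 + 2 + 9 = 13 ≤ 17, return 16 + 11 + 9 = 36.
Arcturus + Vega + Atlas: cost 2 + 11 + 2 = 15 ≤ 17, return 16 + 15 + 11 = 42.
Best is Arcturus, Vega, and Atlas with total return 42.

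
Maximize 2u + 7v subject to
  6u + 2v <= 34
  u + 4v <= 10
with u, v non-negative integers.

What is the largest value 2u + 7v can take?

18

Relaxing integrality, the LP optimum is 18.82 at (u,v) = (5.27, 1.18), which is not an integer point.
(u,v)=(2,2): 6·2+2·2=16≤34, 1·2+4·2=10≤10, objective 18.
(u,v)=(5,1): 6·5+2·1=32≤34, 1·5+4·1=9≤10, objective 17.
(u,v)=(1,2): 6·1+2·2=10≤34, 1·1+4·2=9≤10, objective 16.
Maximum is 18 at (u,v)=(2,2).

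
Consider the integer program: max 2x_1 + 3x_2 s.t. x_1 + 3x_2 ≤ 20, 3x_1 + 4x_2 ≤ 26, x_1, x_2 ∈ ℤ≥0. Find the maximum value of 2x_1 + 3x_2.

19

The continuous relaxation peaks at (0, 6.5) with value 19.50; rounding to a feasible lattice point costs some objective.
(x_1,x_2)=(2,5): 1·2+3·5=17≤20, 3·2+4·5=26≤26, objective 19.
(x_1,x_2)=(3,4): 1·3+3·4=15≤20, 3·3+4·4=25≤26, objective 18.
(x_1,x_2)=(0,6): 1·0+3·6=18≤20, 3·0+4·6=24≤26, objective 18.
No feasible integer point exceeds 19.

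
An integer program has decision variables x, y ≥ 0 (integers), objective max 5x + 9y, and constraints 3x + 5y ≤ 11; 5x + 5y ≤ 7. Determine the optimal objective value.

9

The continuous relaxation peaks at (0, 1.4) with value 12.60; rounding to a feasible lattice point costs some objective.
(x,y)=(0,1): 3·0+5·1=5≤11, 5·0+5·1=5≤7, objective 9.
(x,y)=(1,0): 3·1+5·0=3≤11, 5·1+5·0=5≤7, objective 5.
(x,y)=(0,0): 3·0+5·0=0≤11, 5·0+5·0=0≤7, objective 0.
The best lattice point is (0,1), giving 9.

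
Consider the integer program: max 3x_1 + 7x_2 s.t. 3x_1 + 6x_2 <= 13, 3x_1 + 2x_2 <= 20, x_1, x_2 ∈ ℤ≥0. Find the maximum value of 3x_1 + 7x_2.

14

Relaxing integrality, the LP optimum is 15.17 at (x_1,x_2) = (0, 2.17), which is not an integer point.
(x_1,x_2)=(0,2) is feasible, giving 14.
(x_1,x_2)=(1,1) is feasible, giving 10.
(x_1,x_2)=(0,1) is feasible, giving 7.
No feasible integer point exceeds 14.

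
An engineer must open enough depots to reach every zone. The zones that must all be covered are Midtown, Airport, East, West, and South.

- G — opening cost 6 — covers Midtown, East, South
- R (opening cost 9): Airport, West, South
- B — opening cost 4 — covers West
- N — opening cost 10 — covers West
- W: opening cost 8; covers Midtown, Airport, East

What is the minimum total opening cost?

15

This is a weighted set-cover instance.
The greedy cost-per-new-zone heuristic would pick G, B, and W for 18, but a cheaper cover exists.
Choose G and R: together they cover Midtown, Airport, East, West, South — every zone.
Total opening cost: 6 + 9 = 15.
No cover costs less than 15.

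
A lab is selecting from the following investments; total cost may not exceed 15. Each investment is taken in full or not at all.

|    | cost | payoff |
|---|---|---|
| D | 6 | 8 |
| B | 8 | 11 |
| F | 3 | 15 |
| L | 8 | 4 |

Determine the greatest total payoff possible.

This is a 0-1 knapsack instance.
D + F: cost 6 + 3 = 9 ≤ 15, payoff 8 + 15 = 23.
B + F: cost 8 + 3 = 11 ≤ 15, payoff 11 + 15 = 26.
F + L: cost 3 + 8 = 11 ≤ 15, payoff 15 + 4 = 19.
Best is B and F with total payoff 26.

26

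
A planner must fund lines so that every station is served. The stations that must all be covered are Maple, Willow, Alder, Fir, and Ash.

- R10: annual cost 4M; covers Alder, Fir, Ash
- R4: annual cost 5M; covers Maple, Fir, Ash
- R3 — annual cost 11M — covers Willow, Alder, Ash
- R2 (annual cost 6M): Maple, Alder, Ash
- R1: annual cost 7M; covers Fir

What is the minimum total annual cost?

16

The greedy cost-per-new-station heuristic would pick R10, R4, and R3 for 20, but a cheaper cover exists.
Choose R4 and R3: together they cover Maple, Willow, Alder, Fir, Ash — every station.
Total annual cost: 5 + 11 = 16.
No cover costs less than 16.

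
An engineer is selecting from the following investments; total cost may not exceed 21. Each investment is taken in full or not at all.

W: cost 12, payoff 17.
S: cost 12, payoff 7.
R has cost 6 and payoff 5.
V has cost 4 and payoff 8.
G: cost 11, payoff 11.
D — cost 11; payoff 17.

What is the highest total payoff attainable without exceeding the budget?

30

V + D: cost 4 + 11 = 15 ≤ 21, payoff 8 + 17 = 25.
R + V + D: cost 6 + 4 + 11 = 21 ≤ 21, payoff 5 + 8 + 17 = 30.
Best is R, V, and D with total payoff 30.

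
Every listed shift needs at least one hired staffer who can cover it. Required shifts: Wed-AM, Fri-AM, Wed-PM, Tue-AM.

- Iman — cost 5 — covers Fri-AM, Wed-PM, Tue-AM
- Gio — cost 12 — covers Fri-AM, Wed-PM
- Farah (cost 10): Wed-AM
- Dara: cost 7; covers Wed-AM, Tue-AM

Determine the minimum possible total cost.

Choose Iman and Dara: together they cover Wed-AM, Fri-AM, Wed-PM, Tue-AM — every shift.
Total cost: 5 + 7 = 12.
No cover costs less than 12.

12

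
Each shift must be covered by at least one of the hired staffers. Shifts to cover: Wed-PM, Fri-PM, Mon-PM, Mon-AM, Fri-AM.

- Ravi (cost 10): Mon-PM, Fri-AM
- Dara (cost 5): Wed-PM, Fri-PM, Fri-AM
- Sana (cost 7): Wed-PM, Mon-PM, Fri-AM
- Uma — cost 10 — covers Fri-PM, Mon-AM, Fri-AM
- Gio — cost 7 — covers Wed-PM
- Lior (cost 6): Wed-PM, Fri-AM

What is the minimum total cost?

17

This is a weighted set-cover instance.
The greedy cost-per-new-shift heuristic would pick Dara, Sana, and Uma for 22, but a cheaper cover exists.
Choose Sana and Uma: together they cover Wed-PM, Fri-PM, Mon-PM, Mon-AM, Fri-AM — every shift.
Total cost: 7 + 10 = 17.
No cover costs less than 17.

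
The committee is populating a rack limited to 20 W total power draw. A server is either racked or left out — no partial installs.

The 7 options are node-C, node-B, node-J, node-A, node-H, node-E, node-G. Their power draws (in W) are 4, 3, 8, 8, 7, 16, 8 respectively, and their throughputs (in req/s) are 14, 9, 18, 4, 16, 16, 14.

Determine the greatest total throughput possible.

48

This is a 0-1 knapsack instance.
node-C + node-J + node-H: power draw 4 + 8 + 7 = 19 ≤ 20, throughput 14 + 18 + 16 = 48.
node-C + node-J + node-G: power draw 4 + 8 + 8 = 20 ≤ 20, throughput 14 + 18 + 14 = 46.
node-C + node-H + node-G: power draw 4 + 7 + 8 = 19 ≤ 20, throughput 14 + 16 + 14 = 44.
Best is node-C, node-J, and node-H with total throughput 48.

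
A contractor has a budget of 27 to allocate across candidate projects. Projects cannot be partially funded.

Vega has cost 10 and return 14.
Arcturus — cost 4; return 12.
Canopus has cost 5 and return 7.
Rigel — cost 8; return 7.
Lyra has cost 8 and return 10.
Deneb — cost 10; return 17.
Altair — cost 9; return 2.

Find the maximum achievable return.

Allowing fractional choices, the relaxed optimum would be about 47.2, but projects are indivisible.
Arcturus + Canopus + Lyra + Deneb: cost 4 + 5 + 8 + 10 = 27 ≤ 27, return 12 + 7 + 10 + 17 = 46.
Vega + Arcturus + Deneb: cost 10 + 4 + 10 = 24 ≤ 27, return 14 + 12 + 17 = 43.
Vega + Arcturus + Canopus + Lyra: cost 10 + 4 + 5 + 8 = 27 ≤ 27, return 14 + 12 + 7 + 10 = 43.
Best is Arcturus, Canopus, Lyra, and Deneb with total return 46.

46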